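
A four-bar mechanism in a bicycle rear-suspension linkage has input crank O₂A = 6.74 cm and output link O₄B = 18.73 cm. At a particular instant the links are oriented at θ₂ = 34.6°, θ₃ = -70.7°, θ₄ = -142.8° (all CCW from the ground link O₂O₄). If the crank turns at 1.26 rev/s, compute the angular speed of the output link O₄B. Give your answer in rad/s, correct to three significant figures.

2.89

ω₂ = 7.917 rad/s (from 1.26 rev/s).
Differentiating the loop-closure r₂e^{iθ₂}+r₃e^{iθ₃}=r₁+r₄e^{iθ₄} gives r₂ω₂e^{iθ₂}+r₃ω₃e^{iθ₃}=r₄ω₄e^{iθ₄}.
Eliminating the other unknown: ω₄ = r₂ω₂ sin(θ₂−θ₃) / [r₄ sin(θ₄−θ₃)].
Numerator sine = +0.96456; denominator sine = -0.95159.
Result = 0.0674·7.917·(+0.96456) / (0.1873·(-0.95159)) = -2.8877 rad/s; magnitude 2.8877 rad/s.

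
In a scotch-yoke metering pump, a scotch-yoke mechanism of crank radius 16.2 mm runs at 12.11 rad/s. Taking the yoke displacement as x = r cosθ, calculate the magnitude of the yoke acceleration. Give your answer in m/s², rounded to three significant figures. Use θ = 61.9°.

ω = 12.11 rad/s
x = r cosθ ⇒ ẍ = −rω² cosθ (ω constant).
|a| = rω²|cosθ| = 0.0162·(12.11)²·|cos 61.9°| = 1.119 m/s².

1.12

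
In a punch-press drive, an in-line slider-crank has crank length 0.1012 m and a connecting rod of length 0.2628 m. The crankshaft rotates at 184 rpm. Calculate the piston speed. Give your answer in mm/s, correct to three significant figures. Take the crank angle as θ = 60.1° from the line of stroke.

ω = 2π·184/60 = 19.27 rad/s
For an in-line slider-crank, x = r cosθ + √(L² − r² sin²θ), so v = −rω sinθ·[1 + r cosθ/√(L² − r² sin²θ)].
With r = 0.1012 m, L = 0.2628 m, θ = 60.1°: √(L² − r² sin²θ) = 0.24772 m.
v = −0.1012·19.27·0.86690·[1 + 0.1012·0.49849/0.24772] = -2.0347 m/s.
|v| = 2.0347 m/s = 2034.7 mm/s.

2030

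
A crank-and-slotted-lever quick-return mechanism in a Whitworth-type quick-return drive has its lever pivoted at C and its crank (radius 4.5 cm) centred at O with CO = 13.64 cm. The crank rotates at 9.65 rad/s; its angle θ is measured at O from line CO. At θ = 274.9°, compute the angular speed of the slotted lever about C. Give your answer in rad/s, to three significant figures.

ω = 9.65 rad/s
Crank pin A relative to C: A = (d + r cosθ, r sinθ); lever angle φ = atan2(r sinθ, d + r cosθ).
Differentiating tanφ: φ̇ = rω(d cosθ + r)/(d² + r² + 2dr cosθ).
d² + r² + 2dr cosθ = |CA|² = 0.0216785 m²;  d cosθ + r = +0.056651 m.
|ω_lever| = |0.045·9.65·+0.056651| / 0.0216785 = 1.1348 rad/s.

1.13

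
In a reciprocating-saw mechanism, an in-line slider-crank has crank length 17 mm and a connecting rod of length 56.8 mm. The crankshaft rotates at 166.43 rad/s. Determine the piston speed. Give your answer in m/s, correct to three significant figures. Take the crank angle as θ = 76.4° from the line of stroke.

2.95

ω = 166.4 rad/s
For an in-line slider-crank, x = r cosθ + √(L² − r² sin²θ), so v = −rω sinθ·[1 + r cosθ/√(L² − r² sin²θ)].
With r = 0.017 m, L = 0.0568 m, θ = 76.4°: √(L² − r² sin²θ) = 0.054344 m.
v = −0.017·166.4·0.97196·[1 + 0.017·0.23514/0.054344] = -2.9523 m/s.
|v| = 2.9523 m/s.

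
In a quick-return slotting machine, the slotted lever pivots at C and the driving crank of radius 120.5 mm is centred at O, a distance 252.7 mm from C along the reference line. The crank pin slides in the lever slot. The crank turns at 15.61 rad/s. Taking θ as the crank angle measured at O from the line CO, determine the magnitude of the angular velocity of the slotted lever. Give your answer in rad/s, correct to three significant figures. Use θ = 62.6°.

ω = 15.61 rad/s
Crank pin A relative to C: A = (d + r cosθ, r sinθ); lever angle φ = atan2(r sinθ, d + r cosθ).
Differentiating tanφ: φ̇ = rω(d cosθ + r)/(d² + r² + 2dr cosθ).
d² + r² + 2dr cosθ = |CA|² = 0.106404 m²;  d cosθ + r = +0.23679 m.
|ω_lever| = |0.1205·15.61·+0.23679| / 0.106404 = 4.186 rad/s.

4.19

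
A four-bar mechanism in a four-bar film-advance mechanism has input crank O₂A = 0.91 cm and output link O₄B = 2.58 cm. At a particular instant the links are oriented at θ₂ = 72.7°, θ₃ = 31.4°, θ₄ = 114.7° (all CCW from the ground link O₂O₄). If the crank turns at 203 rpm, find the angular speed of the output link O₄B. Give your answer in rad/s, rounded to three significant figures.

4.98

ω₂ = 21.26 rad/s (from 203 rpm).
Differentiating the loop-closure r₂e^{iθ₂}+r₃e^{iθ₃}=r₁+r₄e^{iθ₄} gives r₂ω₂e^{iθ₂}+r₃ω₃e^{iθ₃}=r₄ω₄e^{iθ₄}.
Eliminating the other unknown: ω₄ = r₂ω₂ sin(θ₂−θ₃) / [r₄ sin(θ₄−θ₃)].
Numerator sine = +0.66000; denominator sine = +0.99317.
Result = 0.0091·21.26·(+0.66000) / (0.0258·(+0.99317)) = +4.9827 rad/s; magnitude 4.9827 rad/s.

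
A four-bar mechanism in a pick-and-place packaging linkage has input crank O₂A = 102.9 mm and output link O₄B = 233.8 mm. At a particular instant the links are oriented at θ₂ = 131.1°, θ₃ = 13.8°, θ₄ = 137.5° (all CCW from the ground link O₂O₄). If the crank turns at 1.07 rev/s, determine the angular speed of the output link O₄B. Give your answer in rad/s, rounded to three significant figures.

3.16

ω₂ = 6.723 rad/s (from 1.07 rev/s).
Differentiating the loop-closure r₂e^{iθ₂}+r₃e^{iθ₃}=r₁+r₄e^{iθ₄} gives r₂ω₂e^{iθ₂}+r₃ω₃e^{iθ₃}=r₄ω₄e^{iθ₄}.
Eliminating the other unknown: ω₄ = r₂ω₂ sin(θ₂−θ₃) / [r₄ sin(θ₄−θ₃)].
Numerator sine = +0.88862; denominator sine = +0.83195.
Result = 0.1029·6.723·(+0.88862) / (0.2338·(+0.83195)) = +3.1605 rad/s; magnitude 3.1605 rad/s.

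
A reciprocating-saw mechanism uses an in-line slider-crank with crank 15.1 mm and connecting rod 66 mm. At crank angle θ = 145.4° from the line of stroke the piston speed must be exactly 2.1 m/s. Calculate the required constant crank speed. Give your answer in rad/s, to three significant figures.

For an in-line slider-crank, |v_piston| = rω|sinθ|·[1 + r cosθ/√(L² − r² sin²θ)].
With r = 0.0151 m, L = 0.066 m, θ = 145.4°: the bracketed kinematic factor |dx/dθ| = 0.0069459 m.
ω = v/|dx/dθ| = 2.1/0.0069459 = 302.34 rad/s.

302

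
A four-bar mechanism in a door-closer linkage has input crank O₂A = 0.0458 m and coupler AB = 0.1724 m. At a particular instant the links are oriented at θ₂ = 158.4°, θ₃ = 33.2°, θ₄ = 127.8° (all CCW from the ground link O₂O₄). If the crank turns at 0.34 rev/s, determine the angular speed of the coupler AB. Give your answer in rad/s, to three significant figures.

ω₂ = 2.136 rad/s (from 0.34 rev/s).
Differentiating the loop-closure r₂e^{iθ₂}+r₃e^{iθ₃}=r₁+r₄e^{iθ₄} gives r₂ω₂e^{iθ₂}+r₃ω₃e^{iθ₃}=r₄ω₄e^{iθ₄}.
Eliminating the other unknown: ω₃ = r₂ω₂ sin(θ₄−θ₂) / [r₃ sin(θ₃−θ₄)].
Numerator sine = -0.50904; denominator sine = -0.99678.
Result = 0.0458·2.136·(-0.50904) / (0.1724·(-0.99678)) = +0.28983 rad/s; magnitude 0.28983 rad/s.

0.290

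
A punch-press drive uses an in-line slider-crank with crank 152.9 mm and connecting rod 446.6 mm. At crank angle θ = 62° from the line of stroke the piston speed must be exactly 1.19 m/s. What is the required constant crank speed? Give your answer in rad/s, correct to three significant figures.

7.54

For an in-line slider-crank, |v_piston| = rω|sinθ|·[1 + r cosθ/√(L² − r² sin²θ)].
With r = 0.1529 m, L = 0.4466 m, θ = 62°: the bracketed kinematic factor |dx/dθ| = 0.15777 m.
ω = v/|dx/dθ| = 1.19/0.15777 = 7.5428 rad/s.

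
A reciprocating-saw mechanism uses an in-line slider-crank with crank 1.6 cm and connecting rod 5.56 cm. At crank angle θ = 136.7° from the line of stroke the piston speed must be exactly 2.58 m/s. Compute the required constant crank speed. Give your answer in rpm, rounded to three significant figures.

For an in-line slider-crank, |v_piston| = rω|sinθ|·[1 + r cosθ/√(L² − r² sin²θ)].
With r = 0.016 m, L = 0.0556 m, θ = 136.7°: the bracketed kinematic factor |dx/dθ| = 0.0086289 m.
ω = v/|dx/dθ| = 2.58/0.0086289 = 299 rad/s.
N = 60ω/(2π) = 2855.2 rpm.

2860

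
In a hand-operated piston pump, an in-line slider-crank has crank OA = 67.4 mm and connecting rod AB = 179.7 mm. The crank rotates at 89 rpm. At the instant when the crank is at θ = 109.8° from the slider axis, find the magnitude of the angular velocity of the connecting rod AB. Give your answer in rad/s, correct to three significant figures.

1.27

ω = 9.32 rad/s (converted from 89 rpm).
The rod makes angle φ with the slider axis where L sinφ = r sinθ; differentiating, L cosφ·φ̇ = r ω cosθ.
L cosφ = √(L² − r² sin²θ) = 0.16814 m.
|ω_rod| = r ω |cosθ| / √(L² − r² sin²θ) = 0.0674·9.32·0.33874/0.16814 = 1.2655 rad/s.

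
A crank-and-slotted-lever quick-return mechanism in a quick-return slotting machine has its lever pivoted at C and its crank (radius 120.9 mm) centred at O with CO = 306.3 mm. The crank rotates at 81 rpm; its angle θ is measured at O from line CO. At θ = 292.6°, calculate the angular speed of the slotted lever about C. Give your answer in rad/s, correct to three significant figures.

1.79

ω = 8.482 rad/s (from 81 rpm).
Crank pin A relative to C: A = (d + r cosθ, r sinθ); lever angle φ = atan2(r sinθ, d + r cosθ).
Differentiating tanφ: φ̇ = rω(d cosθ + r)/(d² + r² + 2dr cosθ).
d² + r² + 2dr cosθ = |CA|² = 0.136899 m²;  d cosθ + r = +0.23861 m.
|ω_lever| = |0.1209·8.482·+0.23861| / 0.136899 = 1.7874 rad/s.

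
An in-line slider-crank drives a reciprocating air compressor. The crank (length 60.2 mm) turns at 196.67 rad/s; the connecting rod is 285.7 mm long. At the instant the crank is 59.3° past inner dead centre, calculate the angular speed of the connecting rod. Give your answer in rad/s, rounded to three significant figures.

21.5

ω = 196.7 rad/s
The rod makes angle φ with the slider axis where L sinφ = r sinθ; differentiating, L cosφ·φ̇ = r ω cosθ.
L cosφ = √(L² − r² sin²θ) = 0.28097 m.
|ω_rod| = r ω |cosθ| / √(L² − r² sin²θ) = 0.0602·196.7·0.51054/0.28097 = 21.513 rad/s.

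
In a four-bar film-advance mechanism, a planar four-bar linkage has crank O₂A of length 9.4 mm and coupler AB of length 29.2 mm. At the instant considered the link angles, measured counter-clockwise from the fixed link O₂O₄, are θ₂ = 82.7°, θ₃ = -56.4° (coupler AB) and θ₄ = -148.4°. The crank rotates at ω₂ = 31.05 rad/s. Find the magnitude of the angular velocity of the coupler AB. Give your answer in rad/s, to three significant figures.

ω₂ = 31.05 rad/s
Differentiating the loop-closure r₂e^{iθ₂}+r₃e^{iθ₃}=r₁+r₄e^{iθ₄} gives r₂ω₂e^{iθ₂}+r₃ω₃e^{iθ₃}=r₄ω₄e^{iθ₄}.
Eliminating the other unknown: ω₃ = r₂ω₂ sin(θ₄−θ₂) / [r₃ sin(θ₃−θ₄)].
Numerator sine = +0.77824; denominator sine = +0.99939.
Result = 0.0094·31.05·(+0.77824) / (0.0292·(+0.99939)) = +7.7837 rad/s; magnitude 7.7837 rad/s.

7.78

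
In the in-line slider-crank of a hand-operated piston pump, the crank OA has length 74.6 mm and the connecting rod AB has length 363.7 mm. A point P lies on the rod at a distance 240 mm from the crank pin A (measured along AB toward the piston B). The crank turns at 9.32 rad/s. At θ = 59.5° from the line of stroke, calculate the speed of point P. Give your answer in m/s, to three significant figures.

0.652

ω = 9.32 rad/s.  Crank-pin speed |V_A| = rω = 0.69527 m/s, perpendicular to OA.
Rod angle: sinφ = −(r/L) sinθ ⇒ φ = -10.179°; ω_rod = −rω cosθ/√(L²−r²sin²θ) = -0.98576 rad/s.
V_P = V_A + ω_rod × AP, with AP = 0.24 m along the rod.
Components: V_Px = −rω sinθ − a·ω_rod·sinφ = -0.64088 m/s;  V_Py = rω cosθ + a·ω_rod·cosφ = +0.12002 m/s.
|V_P| = √(V_Px² + V_Py²) = 0.65202 m/s.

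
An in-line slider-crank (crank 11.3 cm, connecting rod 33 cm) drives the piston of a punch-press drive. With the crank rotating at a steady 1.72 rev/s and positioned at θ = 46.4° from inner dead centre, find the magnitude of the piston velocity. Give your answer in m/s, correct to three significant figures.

ω = 2π·1.72 = 10.81 rad/s
For an in-line slider-crank, x = r cosθ + √(L² − r² sin²θ), so v = −rω sinθ·[1 + r cosθ/√(L² − r² sin²θ)].
With r = 0.113 m, L = 0.33 m, θ = 46.4°: √(L² − r² sin²θ) = 0.31969 m.
v = −0.113·10.81·0.72417·[1 + 0.113·0.68962/0.31969] = -1.0999 m/s.
|v| = 1.0999 m/s.

1.10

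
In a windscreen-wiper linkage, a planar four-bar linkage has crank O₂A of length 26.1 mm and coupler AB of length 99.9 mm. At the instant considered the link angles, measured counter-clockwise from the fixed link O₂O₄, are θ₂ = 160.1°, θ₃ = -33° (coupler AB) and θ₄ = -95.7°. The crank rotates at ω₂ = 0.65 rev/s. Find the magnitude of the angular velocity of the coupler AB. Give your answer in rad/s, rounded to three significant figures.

1.16

ω₂ = 4.084 rad/s (from 0.65 rev/s).
Differentiating the loop-closure r₂e^{iθ₂}+r₃e^{iθ₃}=r₁+r₄e^{iθ₄} gives r₂ω₂e^{iθ₂}+r₃ω₃e^{iθ₃}=r₄ω₄e^{iθ₄}.
Eliminating the other unknown: ω₃ = r₂ω₂ sin(θ₄−θ₂) / [r₃ sin(θ₃−θ₄)].
Numerator sine = +0.96945; denominator sine = +0.88862.
Result = 0.0261·4.084·(+0.96945) / (0.0999·(+0.88862)) = +1.1641 rad/s; magnitude 1.1641 rad/s.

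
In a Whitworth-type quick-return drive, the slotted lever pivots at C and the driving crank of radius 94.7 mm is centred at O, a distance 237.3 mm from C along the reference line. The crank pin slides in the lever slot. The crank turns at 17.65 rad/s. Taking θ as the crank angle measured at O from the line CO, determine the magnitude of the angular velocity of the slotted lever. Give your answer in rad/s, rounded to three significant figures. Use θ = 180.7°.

11.7

ω = 17.65 rad/s
Crank pin A relative to C: A = (d + r cosθ, r sinθ); lever angle φ = atan2(r sinθ, d + r cosθ).
Differentiating tanφ: φ̇ = rω(d cosθ + r)/(d² + r² + 2dr cosθ).
d² + r² + 2dr cosθ = |CA|² = 0.0203381 m²;  d cosθ + r = -0.14258 m.
|ω_lever| = |0.0947·17.65·-0.14258| / 0.0203381 = 11.718 rad/s.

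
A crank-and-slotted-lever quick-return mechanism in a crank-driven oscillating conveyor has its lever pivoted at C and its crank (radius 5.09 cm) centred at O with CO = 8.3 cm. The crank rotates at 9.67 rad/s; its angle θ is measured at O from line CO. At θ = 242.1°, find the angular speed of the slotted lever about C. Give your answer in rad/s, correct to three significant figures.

1.07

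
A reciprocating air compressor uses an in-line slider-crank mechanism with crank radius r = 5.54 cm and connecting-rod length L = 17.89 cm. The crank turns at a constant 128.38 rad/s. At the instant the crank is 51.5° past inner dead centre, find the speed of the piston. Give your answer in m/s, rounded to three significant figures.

6.67

ω = 128.4 rad/s
For an in-line slider-crank, x = r cosθ + √(L² − r² sin²θ), so v = −rω sinθ·[1 + r cosθ/√(L² − r² sin²θ)].
With r = 0.0554 m, L = 0.1789 m, θ = 51.5°: √(L² − r² sin²θ) = 0.17357 m.
v = −0.0554·128.4·0.78261·[1 + 0.0554·0.62251/0.17357] = -6.6721 m/s.
|v| = 6.6721 m/s.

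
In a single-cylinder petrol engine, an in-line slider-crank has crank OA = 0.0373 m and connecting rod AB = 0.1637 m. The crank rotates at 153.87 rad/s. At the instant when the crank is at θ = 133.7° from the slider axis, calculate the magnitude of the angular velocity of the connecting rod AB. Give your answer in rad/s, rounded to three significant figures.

ω = 153.9 rad/s
The rod makes angle φ with the slider axis where L sinφ = r sinθ; differentiating, L cosφ·φ̇ = r ω cosθ.
L cosφ = √(L² − r² sin²θ) = 0.16146 m.
|ω_rod| = r ω |cosθ| / √(L² − r² sin²θ) = 0.0373·153.9·0.69088/0.16146 = 24.558 rad/s.

24.6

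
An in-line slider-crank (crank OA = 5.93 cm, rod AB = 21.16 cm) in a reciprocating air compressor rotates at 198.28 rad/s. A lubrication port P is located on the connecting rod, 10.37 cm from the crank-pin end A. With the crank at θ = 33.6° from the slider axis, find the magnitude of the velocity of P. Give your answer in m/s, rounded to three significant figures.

8.81

ω = 198.3 rad/s.  Crank-pin speed |V_A| = rω = 11.758 m/s, perpendicular to OA.
Rod angle: sinφ = −(r/L) sinθ ⇒ φ = -8.922°; ω_rod = −rω cosθ/√(L²−r²sin²θ) = -46.85 rad/s.
V_P = V_A + ω_rod × AP, with AP = 0.1037 m along the rod.
Components: V_Px = −rω sinθ − a·ω_rod·sinφ = -7.2602 m/s;  V_Py = rω cosθ + a·ω_rod·cosφ = +4.9939 m/s.
|V_P| = √(V_Px² + V_Py²) = 8.812 m/s.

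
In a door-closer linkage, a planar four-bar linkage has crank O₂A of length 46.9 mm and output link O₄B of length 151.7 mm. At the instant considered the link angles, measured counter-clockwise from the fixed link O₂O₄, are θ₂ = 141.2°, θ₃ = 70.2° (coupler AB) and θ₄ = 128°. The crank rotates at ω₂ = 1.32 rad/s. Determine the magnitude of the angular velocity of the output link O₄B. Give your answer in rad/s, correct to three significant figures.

0.456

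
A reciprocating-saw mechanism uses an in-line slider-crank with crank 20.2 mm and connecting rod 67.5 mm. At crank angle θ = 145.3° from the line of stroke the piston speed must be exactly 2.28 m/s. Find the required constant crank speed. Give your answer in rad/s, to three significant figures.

For an in-line slider-crank, |v_piston| = rω|sinθ|·[1 + r cosθ/√(L² − r² sin²θ)].
With r = 0.0202 m, L = 0.0675 m, θ = 145.3°: the bracketed kinematic factor |dx/dθ| = 0.0086282 m.
ω = v/|dx/dθ| = 2.28/0.0086282 = 264.25 rad/s.

264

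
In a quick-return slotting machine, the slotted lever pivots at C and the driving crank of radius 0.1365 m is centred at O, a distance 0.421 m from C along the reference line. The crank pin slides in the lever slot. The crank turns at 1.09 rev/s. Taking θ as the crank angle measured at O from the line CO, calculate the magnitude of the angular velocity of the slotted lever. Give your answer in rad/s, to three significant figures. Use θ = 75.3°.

1.01

ω = 6.849 rad/s (from 1.09 rev/s).
Crank pin A relative to C: A = (d + r cosθ, r sinθ); lever angle φ = atan2(r sinθ, d + r cosθ).
Differentiating tanφ: φ̇ = rω(d cosθ + r)/(d² + r² + 2dr cosθ).
d² + r² + 2dr cosθ = |CA|² = 0.225038 m²;  d cosθ + r = +0.24333 m.
|ω_lever| = |0.1365·6.849·+0.24333| / 0.225038 = 1.0108 rad/s.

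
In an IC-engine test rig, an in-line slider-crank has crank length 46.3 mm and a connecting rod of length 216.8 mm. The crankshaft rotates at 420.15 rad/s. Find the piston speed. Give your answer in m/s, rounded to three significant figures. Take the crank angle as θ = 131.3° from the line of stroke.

12.5

ω = 420.1 rad/s
For an in-line slider-crank, x = r cosθ + √(L² − r² sin²θ), so v = −rω sinθ·[1 + r cosθ/√(L² − r² sin²θ)].
With r = 0.0463 m, L = 0.2168 m, θ = 131.3°: √(L² − r² sin²θ) = 0.21399 m.
v = −0.0463·420.1·0.75126·[1 + 0.0463·-0.66000/0.21399] = -12.527 m/s.
|v| = 12.527 m/s.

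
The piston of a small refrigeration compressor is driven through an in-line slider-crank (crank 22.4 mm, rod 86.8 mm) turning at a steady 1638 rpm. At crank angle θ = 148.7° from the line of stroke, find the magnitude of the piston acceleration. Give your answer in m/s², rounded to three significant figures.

ω = 2π·1638/60 = 171.5 rad/s
x(θ) = r cosθ + √(L² − r² sin²θ); with ω constant, a = ω²·d²x/dθ².
d²x/dθ² = −r cosθ − r²(cos2θ)/√u − r⁴ sin²2θ/(4u^{3/2}),  u = L² − r² sin²θ = 0.00739881 m².
Substituting r = 0.0224 m, L = 0.0868 m, θ = 148.7°: d²x/dθ² = +0.016377 m.
a = ω²·d²x/dθ² = (171.5)²·(+0.016377) = +481.87 m/s²;  |a| = 481.87 m/s².

482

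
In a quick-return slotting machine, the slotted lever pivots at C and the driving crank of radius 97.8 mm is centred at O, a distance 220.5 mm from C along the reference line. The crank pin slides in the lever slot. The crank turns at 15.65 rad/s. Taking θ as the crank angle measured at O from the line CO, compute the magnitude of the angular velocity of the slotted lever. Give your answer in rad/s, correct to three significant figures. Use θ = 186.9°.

ω = 15.65 rad/s
Crank pin A relative to C: A = (d + r cosθ, r sinθ); lever angle φ = atan2(r sinθ, d + r cosθ).
Differentiating tanφ: φ̇ = rω(d cosθ + r)/(d² + r² + 2dr cosθ).
d² + r² + 2dr cosθ = |CA|² = 0.0153677 m²;  d cosθ + r = -0.1211 m.
|ω_lever| = |0.0978·15.65·-0.1211| / 0.0153677 = 12.061 rad/s.

12.1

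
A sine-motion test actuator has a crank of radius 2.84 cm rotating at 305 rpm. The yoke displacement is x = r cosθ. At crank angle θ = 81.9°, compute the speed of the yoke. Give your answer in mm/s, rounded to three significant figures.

ω = 31.94 rad/s (from 305 rpm).
x = r cosθ ⇒ ẋ = −rω sinθ.
|v| = rω|sinθ| = 0.0284·31.94·|sin 81.9°| = 0.89803 m/s = 898.03 mm/s.

898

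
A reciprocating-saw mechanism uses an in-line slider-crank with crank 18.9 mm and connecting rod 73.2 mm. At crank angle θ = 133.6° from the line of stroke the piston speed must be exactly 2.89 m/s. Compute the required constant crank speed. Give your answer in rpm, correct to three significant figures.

For an in-line slider-crank, |v_piston| = rω|sinθ|·[1 + r cosθ/√(L² − r² sin²θ)].
With r = 0.0189 m, L = 0.0732 m, θ = 133.6°: the bracketed kinematic factor |dx/dθ| = 0.011206 m.
ω = v/|dx/dθ| = 2.89/0.011206 = 257.9 rad/s.
N = 60ω/(2π) = 2462.7 rpm.

2460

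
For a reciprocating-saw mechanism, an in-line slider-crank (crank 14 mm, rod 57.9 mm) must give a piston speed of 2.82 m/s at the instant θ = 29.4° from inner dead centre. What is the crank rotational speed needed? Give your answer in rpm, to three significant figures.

For an in-line slider-crank, |v_piston| = rω|sinθ|·[1 + r cosθ/√(L² − r² sin²θ)].
With r = 0.014 m, L = 0.0579 m, θ = 29.4°: the bracketed kinematic factor |dx/dθ| = 0.0083307 m.
ω = v/|dx/dθ| = 2.82/0.0083307 = 338.51 rad/s.
N = 60ω/(2π) = 3232.5 rpm.

3230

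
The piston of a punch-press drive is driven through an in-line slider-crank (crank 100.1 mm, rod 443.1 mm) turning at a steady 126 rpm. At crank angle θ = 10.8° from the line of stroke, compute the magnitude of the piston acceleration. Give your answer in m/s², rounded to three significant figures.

ω = 2π·126/60 = 13.19 rad/s
x(θ) = r cosθ + √(L² − r² sin²θ); with ω constant, a = ω²·d²x/dθ².
d²x/dθ² = −r cosθ − r²(cos2θ)/√u − r⁴ sin²2θ/(4u^{3/2}),  u = L² − r² sin²θ = 0.195986 m².
Substituting r = 0.1001 m, L = 0.4431 m, θ = 10.8°: d²x/dθ² = -0.11941 m.
a = ω²·d²x/dθ² = (13.19)²·(-0.11941) = -20.789 m/s²;  |a| = 20.789 m/s².

20.8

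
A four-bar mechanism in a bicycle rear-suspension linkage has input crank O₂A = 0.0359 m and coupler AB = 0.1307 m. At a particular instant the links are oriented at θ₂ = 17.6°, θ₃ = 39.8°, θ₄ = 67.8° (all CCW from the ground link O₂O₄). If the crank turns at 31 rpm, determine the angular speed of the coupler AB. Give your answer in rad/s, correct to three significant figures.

ω₂ = 3.246 rad/s (from 31 rpm).
Differentiating the loop-closure r₂e^{iθ₂}+r₃e^{iθ₃}=r₁+r₄e^{iθ₄} gives r₂ω₂e^{iθ₂}+r₃ω₃e^{iθ₃}=r₄ω₄e^{iθ₄}.
Eliminating the other unknown: ω₃ = r₂ω₂ sin(θ₄−θ₂) / [r₃ sin(θ₃−θ₄)].
Numerator sine = +0.76828; denominator sine = -0.46947.
Result = 0.0359·3.246·(+0.76828) / (0.1307·(-0.46947)) = -1.4592 rad/s; magnitude 1.4592 rad/s.

1.46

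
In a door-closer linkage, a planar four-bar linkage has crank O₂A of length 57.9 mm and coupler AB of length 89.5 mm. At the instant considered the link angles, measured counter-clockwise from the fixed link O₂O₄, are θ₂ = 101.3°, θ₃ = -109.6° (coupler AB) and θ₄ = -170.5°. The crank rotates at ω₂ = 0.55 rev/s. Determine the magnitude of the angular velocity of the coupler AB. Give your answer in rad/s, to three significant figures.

2.56

ω₂ = 3.456 rad/s (from 0.55 rev/s).
Differentiating the loop-closure r₂e^{iθ₂}+r₃e^{iθ₃}=r₁+r₄e^{iθ₄} gives r₂ω₂e^{iθ₂}+r₃ω₃e^{iθ₃}=r₄ω₄e^{iθ₄}.
Eliminating the other unknown: ω₃ = r₂ω₂ sin(θ₄−θ₂) / [r₃ sin(θ₃−θ₄)].
Numerator sine = +0.99951; denominator sine = +0.87377.
Result = 0.0579·3.456·(+0.99951) / (0.0895·(+0.87377)) = +2.5573 rad/s; magnitude 2.5573 rad/s.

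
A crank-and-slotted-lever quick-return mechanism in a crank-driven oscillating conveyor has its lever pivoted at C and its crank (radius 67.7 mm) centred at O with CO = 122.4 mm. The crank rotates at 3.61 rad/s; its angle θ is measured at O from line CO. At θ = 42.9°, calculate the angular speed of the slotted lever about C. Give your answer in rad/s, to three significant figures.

ω = 3.61 rad/s
Crank pin A relative to C: A = (d + r cosθ, r sinθ); lever angle φ = atan2(r sinθ, d + r cosθ).
Differentiating tanφ: φ̇ = rω(d cosθ + r)/(d² + r² + 2dr cosθ).
d² + r² + 2dr cosθ = |CA|² = 0.0317055 m²;  d cosθ + r = +0.15736 m.
|ω_lever| = |0.0677·3.61·+0.15736| / 0.0317055 = 1.213 rad/s.

1.21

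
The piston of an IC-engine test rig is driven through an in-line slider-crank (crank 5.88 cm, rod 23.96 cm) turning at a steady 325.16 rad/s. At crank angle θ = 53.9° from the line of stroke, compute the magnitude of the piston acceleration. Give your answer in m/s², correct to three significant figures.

ω = 325.2 rad/s
x(θ) = r cosθ + √(L² − r² sin²θ); with ω constant, a = ω²·d²x/dθ².
d²x/dθ² = −r cosθ − r²(cos2θ)/√u − r⁴ sin²2θ/(4u^{3/2}),  u = L² − r² sin²θ = 0.055151 m².
Substituting r = 0.0588 m, L = 0.2396 m, θ = 53.9°: d²x/dθ² = -0.030353 m.
a = ω²·d²x/dθ² = (325.2)²·(-0.030353) = -3209.2 m/s²;  |a| = 3209.2 m/s².

3210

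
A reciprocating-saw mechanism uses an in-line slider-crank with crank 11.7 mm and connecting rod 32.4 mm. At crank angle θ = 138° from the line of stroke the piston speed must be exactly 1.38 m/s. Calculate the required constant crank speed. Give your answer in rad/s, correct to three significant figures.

244

For an in-line slider-crank, |v_piston| = rω|sinθ|·[1 + r cosθ/√(L² − r² sin²θ)].
With r = 0.0117 m, L = 0.0324 m, θ = 138°: the bracketed kinematic factor |dx/dθ| = 0.0056637 m.
ω = v/|dx/dθ| = 1.38/0.0056637 = 243.66 rad/s.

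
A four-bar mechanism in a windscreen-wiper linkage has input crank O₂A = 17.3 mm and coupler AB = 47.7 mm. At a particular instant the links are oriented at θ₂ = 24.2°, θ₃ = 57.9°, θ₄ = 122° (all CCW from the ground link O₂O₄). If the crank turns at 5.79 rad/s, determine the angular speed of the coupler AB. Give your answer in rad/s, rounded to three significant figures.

ω₂ = 5.79 rad/s
Differentiating the loop-closure r₂e^{iθ₂}+r₃e^{iθ₃}=r₁+r₄e^{iθ₄} gives r₂ω₂e^{iθ₂}+r₃ω₃e^{iθ₃}=r₄ω₄e^{iθ₄}.
Eliminating the other unknown: ω₃ = r₂ω₂ sin(θ₄−θ₂) / [r₃ sin(θ₃−θ₄)].
Numerator sine = +0.99075; denominator sine = -0.89956.
Result = 0.0173·5.79·(+0.99075) / (0.0477·(-0.89956)) = -2.3128 rad/s; magnitude 2.3128 rad/s.

2.31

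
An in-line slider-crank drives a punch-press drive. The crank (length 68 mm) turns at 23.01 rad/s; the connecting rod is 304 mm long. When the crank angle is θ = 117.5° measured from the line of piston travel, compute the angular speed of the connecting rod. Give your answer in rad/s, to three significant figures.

ω = 23.01 rad/s
The rod makes angle φ with the slider axis where L sinφ = r sinθ; differentiating, L cosφ·φ̇ = r ω cosθ.
L cosφ = √(L² − r² sin²θ) = 0.29796 m.
|ω_rod| = r ω |cosθ| / √(L² − r² sin²θ) = 0.068·23.01·0.46175/0.29796 = 2.4248 rad/s.

2.42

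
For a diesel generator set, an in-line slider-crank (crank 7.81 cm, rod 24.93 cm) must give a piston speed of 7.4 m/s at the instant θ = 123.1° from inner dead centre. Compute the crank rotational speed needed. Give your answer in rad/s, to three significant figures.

137

For an in-line slider-crank, |v_piston| = rω|sinθ|·[1 + r cosθ/√(L² − r² sin²θ)].
With r = 0.0781 m, L = 0.2493 m, θ = 123.1°: the bracketed kinematic factor |dx/dθ| = 0.053826 m.
ω = v/|dx/dθ| = 7.4/0.053826 = 137.48 rad/s.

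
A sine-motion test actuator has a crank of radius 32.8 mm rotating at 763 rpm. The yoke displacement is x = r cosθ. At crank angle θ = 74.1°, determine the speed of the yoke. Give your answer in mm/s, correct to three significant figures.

2520

ω = 79.9 rad/s (from 763 rpm).
x = r cosθ ⇒ ẋ = −rω sinθ.
|v| = rω|sinθ| = 0.0328·79.9·|sin 74.1°| = 2.5205 m/s = 2520.5 mm/s.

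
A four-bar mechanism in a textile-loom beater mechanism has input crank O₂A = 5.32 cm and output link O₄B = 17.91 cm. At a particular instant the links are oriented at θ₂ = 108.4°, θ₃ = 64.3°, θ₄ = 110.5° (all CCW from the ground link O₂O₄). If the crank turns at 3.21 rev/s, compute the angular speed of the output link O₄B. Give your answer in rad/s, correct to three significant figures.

ω₂ = 20.17 rad/s (from 3.21 rev/s).
Differentiating the loop-closure r₂e^{iθ₂}+r₃e^{iθ₃}=r₁+r₄e^{iθ₄} gives r₂ω₂e^{iθ₂}+r₃ω₃e^{iθ₃}=r₄ω₄e^{iθ₄}.
Eliminating the other unknown: ω₄ = r₂ω₂ sin(θ₂−θ₃) / [r₄ sin(θ₄−θ₃)].
Numerator sine = +0.69591; denominator sine = +0.72176.
Result = 0.0532·20.17·(+0.69591) / (0.1791·(+0.72176)) = +5.7765 rad/s; magnitude 5.7765 rad/s.

5.78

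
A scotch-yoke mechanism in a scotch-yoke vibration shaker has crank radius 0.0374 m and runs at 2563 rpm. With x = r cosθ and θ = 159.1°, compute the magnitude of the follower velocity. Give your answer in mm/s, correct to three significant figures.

ω = 268.4 rad/s (from 2563 rpm).
x = r cosθ ⇒ ẋ = −rω sinθ.
|v| = rω|sinθ| = 0.0374·268.4·|sin 159.1°| = 3.5809 m/s = 3580.9 mm/s.

3580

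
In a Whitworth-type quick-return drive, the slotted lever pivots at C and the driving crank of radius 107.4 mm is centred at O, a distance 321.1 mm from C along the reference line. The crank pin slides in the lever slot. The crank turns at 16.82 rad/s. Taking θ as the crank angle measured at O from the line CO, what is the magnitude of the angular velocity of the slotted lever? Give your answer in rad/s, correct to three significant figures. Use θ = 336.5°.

ω = 16.82 rad/s
Crank pin A relative to C: A = (d + r cosθ, r sinθ); lever angle φ = atan2(r sinθ, d + r cosθ).
Differentiating tanφ: φ̇ = rω(d cosθ + r)/(d² + r² + 2dr cosθ).
d² + r² + 2dr cosθ = |CA|² = 0.177892 m²;  d cosθ + r = +0.40187 m.
|ω_lever| = |0.1074·16.82·+0.40187| / 0.177892 = 4.0809 rad/s.

4.08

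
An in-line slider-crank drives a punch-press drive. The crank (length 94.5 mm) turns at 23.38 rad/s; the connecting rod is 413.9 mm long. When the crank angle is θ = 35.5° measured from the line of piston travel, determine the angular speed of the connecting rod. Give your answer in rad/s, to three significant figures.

ω = 23.38 rad/s
The rod makes angle φ with the slider axis where L sinφ = r sinθ; differentiating, L cosφ·φ̇ = r ω cosθ.
L cosφ = √(L² − r² sin²θ) = 0.41025 m.
|ω_rod| = r ω |cosθ| / √(L² − r² sin²θ) = 0.0945·23.38·0.81412/0.41025 = 4.3845 rad/s.

4.38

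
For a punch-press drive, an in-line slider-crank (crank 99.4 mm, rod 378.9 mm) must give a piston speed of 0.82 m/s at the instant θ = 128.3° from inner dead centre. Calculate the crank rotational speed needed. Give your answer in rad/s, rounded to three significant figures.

For an in-line slider-crank, |v_piston| = rω|sinθ|·[1 + r cosθ/√(L² − r² sin²θ)].
With r = 0.0994 m, L = 0.3789 m, θ = 128.3°: the bracketed kinematic factor |dx/dθ| = 0.065046 m.
ω = v/|dx/dθ| = 0.82/0.065046 = 12.606 rad/s.

12.6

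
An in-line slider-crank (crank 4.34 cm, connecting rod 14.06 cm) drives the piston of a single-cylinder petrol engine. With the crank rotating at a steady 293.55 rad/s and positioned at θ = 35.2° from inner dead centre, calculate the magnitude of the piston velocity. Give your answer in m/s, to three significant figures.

9.23

ω = 293.6 rad/s
For an in-line slider-crank, x = r cosθ + √(L² − r² sin²θ), so v = −rω sinθ·[1 + r cosθ/√(L² − r² sin²θ)].
With r = 0.0434 m, L = 0.1406 m, θ = 35.2°: √(L² − r² sin²θ) = 0.13836 m.
v = −0.0434·293.6·0.57643·[1 + 0.0434·0.81714/0.13836] = -9.2262 m/s.
|v| = 9.2262 m/s.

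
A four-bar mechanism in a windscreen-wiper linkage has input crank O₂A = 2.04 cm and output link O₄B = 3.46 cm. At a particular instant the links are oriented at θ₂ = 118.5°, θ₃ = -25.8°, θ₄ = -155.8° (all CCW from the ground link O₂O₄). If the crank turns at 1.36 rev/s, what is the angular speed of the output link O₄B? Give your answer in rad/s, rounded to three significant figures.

3.84

ω₂ = 8.545 rad/s (from 1.36 rev/s).
Differentiating the loop-closure r₂e^{iθ₂}+r₃e^{iθ₃}=r₁+r₄e^{iθ₄} gives r₂ω₂e^{iθ₂}+r₃ω₃e^{iθ₃}=r₄ω₄e^{iθ₄}.
Eliminating the other unknown: ω₄ = r₂ω₂ sin(θ₂−θ₃) / [r₄ sin(θ₄−θ₃)].
Numerator sine = +0.58354; denominator sine = -0.76604.
Result = 0.0204·8.545·(+0.58354) / (0.0346·(-0.76604)) = -3.8379 rad/s; magnitude 3.8379 rad/s.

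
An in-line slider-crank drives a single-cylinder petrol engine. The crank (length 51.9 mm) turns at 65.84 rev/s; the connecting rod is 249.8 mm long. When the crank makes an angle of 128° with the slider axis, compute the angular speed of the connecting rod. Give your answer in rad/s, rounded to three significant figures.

ω = 413.7 rad/s (converted from 65.84 rev/s).
The rod makes angle φ with the slider axis where L sinφ = r sinθ; differentiating, L cosφ·φ̇ = r ω cosθ.
L cosφ = √(L² − r² sin²θ) = 0.24643 m.
|ω_rod| = r ω |cosθ| / √(L² − r² sin²θ) = 0.0519·413.7·0.61566/0.24643 = 53.64 rad/s.

53.6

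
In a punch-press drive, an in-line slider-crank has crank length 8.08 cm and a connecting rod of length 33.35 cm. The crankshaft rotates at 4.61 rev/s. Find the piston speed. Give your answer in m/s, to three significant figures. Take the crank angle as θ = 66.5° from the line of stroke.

2.36

ω = 2π·4.61 = 28.97 rad/s
For an in-line slider-crank, x = r cosθ + √(L² − r² sin²θ), so v = −rω sinθ·[1 + r cosθ/√(L² − r² sin²θ)].
With r = 0.0808 m, L = 0.3335 m, θ = 66.5°: √(L² − r² sin²θ) = 0.32516 m.
v = −0.0808·28.97·0.91706·[1 + 0.0808·0.39875/0.32516] = -2.359 m/s.
|v| = 2.359 m/s.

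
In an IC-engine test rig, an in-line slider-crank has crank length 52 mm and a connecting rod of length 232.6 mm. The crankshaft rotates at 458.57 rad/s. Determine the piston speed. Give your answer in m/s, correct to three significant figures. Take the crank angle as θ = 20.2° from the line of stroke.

ω = 458.6 rad/s
For an in-line slider-crank, x = r cosθ + √(L² − r² sin²θ), so v = −rω sinθ·[1 + r cosθ/√(L² − r² sin²θ)].
With r = 0.052 m, L = 0.2326 m, θ = 20.2°: √(L² − r² sin²θ) = 0.23191 m.
v = −0.052·458.6·0.34530·[1 + 0.052·0.93849/0.23191] = -9.9666 m/s.
|v| = 9.9666 m/s.

9.97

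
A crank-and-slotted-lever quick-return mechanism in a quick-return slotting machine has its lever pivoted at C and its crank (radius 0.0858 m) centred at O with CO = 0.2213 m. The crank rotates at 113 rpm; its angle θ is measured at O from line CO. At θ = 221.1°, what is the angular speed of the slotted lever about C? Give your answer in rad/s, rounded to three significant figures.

2.97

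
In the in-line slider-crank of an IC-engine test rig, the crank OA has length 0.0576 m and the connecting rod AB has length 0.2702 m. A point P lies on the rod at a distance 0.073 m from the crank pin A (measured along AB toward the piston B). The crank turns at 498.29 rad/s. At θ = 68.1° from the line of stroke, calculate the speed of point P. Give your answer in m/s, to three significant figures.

ω = 498.3 rad/s.  Crank-pin speed |V_A| = rω = 28.702 m/s, perpendicular to OA.
Rod angle: sinφ = −(r/L) sinθ ⇒ φ = -11.408°; ω_rod = −rω cosθ/√(L²−r²sin²θ) = -40.418 rad/s.
V_P = V_A + ω_rod × AP, with AP = 0.073 m along the rod.
Components: V_Px = −rω sinθ − a·ω_rod·sinφ = -27.214 m/s;  V_Py = rω cosθ + a·ω_rod·cosφ = +7.8131 m/s.
|V_P| = √(V_Px² + V_Py²) = 28.313 m/s.

28.3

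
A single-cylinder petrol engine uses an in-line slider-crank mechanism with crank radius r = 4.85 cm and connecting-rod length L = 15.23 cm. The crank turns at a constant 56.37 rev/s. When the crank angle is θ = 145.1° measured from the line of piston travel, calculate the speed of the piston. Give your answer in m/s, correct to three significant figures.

ω = 2π·56.4 = 354.2 rad/s
For an in-line slider-crank, x = r cosθ + √(L² − r² sin²θ), so v = −rω sinθ·[1 + r cosθ/√(L² − r² sin²θ)].
With r = 0.0485 m, L = 0.1523 m, θ = 145.1°: √(L² − r² sin²θ) = 0.14975 m.
v = −0.0485·354.2·0.57215·[1 + 0.0485·-0.82015/0.14975] = -7.2176 m/s.
|v| = 7.2176 m/s.

7.22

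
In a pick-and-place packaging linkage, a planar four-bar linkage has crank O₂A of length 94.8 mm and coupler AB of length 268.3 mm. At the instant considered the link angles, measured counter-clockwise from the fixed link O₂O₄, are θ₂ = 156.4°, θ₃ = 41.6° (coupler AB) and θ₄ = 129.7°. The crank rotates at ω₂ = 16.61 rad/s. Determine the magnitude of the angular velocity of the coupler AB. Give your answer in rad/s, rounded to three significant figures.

2.64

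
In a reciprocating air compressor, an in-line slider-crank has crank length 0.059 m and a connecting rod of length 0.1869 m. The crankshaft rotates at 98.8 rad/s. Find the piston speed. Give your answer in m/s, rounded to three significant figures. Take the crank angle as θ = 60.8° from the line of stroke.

5.90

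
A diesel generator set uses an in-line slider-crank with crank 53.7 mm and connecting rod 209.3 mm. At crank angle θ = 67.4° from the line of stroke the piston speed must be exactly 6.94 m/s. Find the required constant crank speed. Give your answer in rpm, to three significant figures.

1210

For an in-line slider-crank, |v_piston| = rω|sinθ|·[1 + r cosθ/√(L² − r² sin²θ)].
With r = 0.0537 m, L = 0.2093 m, θ = 67.4°: the bracketed kinematic factor |dx/dθ| = 0.054608 m.
ω = v/|dx/dθ| = 6.94/0.054608 = 127.09 rad/s.
N = 60ω/(2π) = 1213.6 rpm.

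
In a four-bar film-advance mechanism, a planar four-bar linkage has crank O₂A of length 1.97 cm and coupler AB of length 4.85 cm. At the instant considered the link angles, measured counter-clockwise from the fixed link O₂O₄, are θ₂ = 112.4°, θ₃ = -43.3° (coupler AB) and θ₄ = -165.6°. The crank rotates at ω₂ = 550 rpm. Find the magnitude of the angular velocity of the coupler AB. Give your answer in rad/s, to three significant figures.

27.4

ω₂ = 57.6 rad/s (from 550 rpm).
Differentiating the loop-closure r₂e^{iθ₂}+r₃e^{iθ₃}=r₁+r₄e^{iθ₄} gives r₂ω₂e^{iθ₂}+r₃ω₃e^{iθ₃}=r₄ω₄e^{iθ₄}.
Eliminating the other unknown: ω₃ = r₂ω₂ sin(θ₄−θ₂) / [r₃ sin(θ₃−θ₄)].
Numerator sine = +0.99027; denominator sine = +0.84526.
Result = 0.0197·57.6·(+0.99027) / (0.0485·(+0.84526)) = +27.408 rad/s; magnitude 27.408 rad/s.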